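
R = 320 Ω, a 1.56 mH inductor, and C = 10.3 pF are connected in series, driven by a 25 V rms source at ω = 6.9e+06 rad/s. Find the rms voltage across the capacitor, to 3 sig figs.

X_L = ωL = 10800 Ω
X_C = 1/(ωC) = 14100 Ω
Net reactance X = X_L − X_C = -3310 Ω
Z = 320 − j3310 Ω
|Z| = √(320² + 3310²) = 3320 Ω
I = V/|Z| = 7.53 mA
V_C = I·|Z_C| = 0.00753 × 14100 = 106 V

106 V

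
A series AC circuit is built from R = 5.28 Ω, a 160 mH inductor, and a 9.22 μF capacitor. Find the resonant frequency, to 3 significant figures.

131 Hz

ω₀ = 1/√(LC) = 1/√(0.16 × 9.22e-06) = 823.3 rad/s
f₀ = ω₀/(2π) = 131 Hz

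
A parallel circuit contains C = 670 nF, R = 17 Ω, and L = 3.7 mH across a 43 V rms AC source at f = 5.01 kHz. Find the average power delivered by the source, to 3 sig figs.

ω = 2πf = 31480 rad/s
X_L = ωL = 116 Ω
X_C = 1/(ωC) = 47.4 Ω
Parallel: admittances add. Y = 1/R + 1/(jωL) + jωC
Y = (0.0588 + j0.0125) S
|Y| = 0.0601 S → |Z| = 1/|Y| = 16.6 Ω, ∠Z = −∠Y = -12.0°
I = V/|Z| = 2.59 A
P = VI cos φ = 43 × 2.59 × cos(-12.0°) = 109 W

109 W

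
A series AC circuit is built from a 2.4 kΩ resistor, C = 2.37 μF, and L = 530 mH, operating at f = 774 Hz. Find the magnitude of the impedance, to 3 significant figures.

ω = 2πf = 4863 rad/s
X_L = ωL = 2580 Ω
X_C = 1/(ωC) = 86.8 Ω
Net reactance X = X_L − X_C = 2490 Ω
Z = 2400 + j2490 Ω
|Z| = √(2400² + 2490²) = 3460 Ω

3460 Ω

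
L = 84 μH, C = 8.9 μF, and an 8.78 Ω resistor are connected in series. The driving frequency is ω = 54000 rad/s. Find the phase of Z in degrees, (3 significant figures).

15.6°

X_L = ωL = 4.54 Ω
X_C = 1/(ωC) = 2.08 Ω
Net reactance X = X_L − X_C = 2.46 Ω
Z = 8.78 + j2.46 Ω
|Z| = √(8.78² + 2.46²) = 9.12 Ω
∠Z = arctan(2.46/8.78) = 15.6°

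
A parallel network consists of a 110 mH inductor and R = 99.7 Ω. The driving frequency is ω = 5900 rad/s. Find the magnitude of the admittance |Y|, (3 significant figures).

10.1 mS

X_L = ωL = 649 Ω
Parallel: admittances add. Y = 1/R + 1/(jωL)
Y = (0.0100 − j0.00154) S
|Y| = 0.0101 S → |Z| = 1/|Y| = 98.5 Ω, ∠Z = −∠Y = 8.73°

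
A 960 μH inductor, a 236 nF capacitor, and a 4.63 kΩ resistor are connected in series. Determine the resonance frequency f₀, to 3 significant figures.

ω₀ = 1/√(LC) = 1/√(0.00096 × 2.36e-07) = 66440 rad/s
f₀ = ω₀/(2π) = 10.6 kHz

10.6 kHz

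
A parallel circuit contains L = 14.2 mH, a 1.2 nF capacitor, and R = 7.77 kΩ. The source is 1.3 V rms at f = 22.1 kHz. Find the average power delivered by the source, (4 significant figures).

ω = 2πf = 138900 rad/s
X_L = ωL = 1972 Ω
X_C = 1/(ωC) = 6001 Ω
Parallel: admittances add. Y = 1/R + 1/(jωL) + jωC
Y = (0.0001287 − j0.0003405) S
|Y| = 0.0003640 S → |Z| = 1/|Y| = 2747 Ω, ∠Z = −∠Y = 69.30°
I = V/|Z| = 473.2 μA
P = VI cos φ = 1.3 × 0.0004732 × cos(69.30°) = 217.5 μW

217.5 μW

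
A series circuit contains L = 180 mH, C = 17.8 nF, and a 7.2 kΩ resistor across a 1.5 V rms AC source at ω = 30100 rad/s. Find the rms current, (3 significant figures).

187 μA

X_L = ωL = 5420 Ω
X_C = 1/(ωC) = 1870 Ω
Net reactance X = X_L − X_C = 3550 Ω
Z = 7200 + j3550 Ω
|Z| = √(7200² + 3550²) = 8030 Ω
I = V/|Z| = 1.5/8030 = 187 μA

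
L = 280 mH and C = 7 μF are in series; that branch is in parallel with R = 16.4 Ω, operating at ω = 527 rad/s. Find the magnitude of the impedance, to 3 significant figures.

16.3 Ω

X_L = ωL = 148 Ω
X_C = 1/(ωC) = 271 Ω
Branch 1: Z₁ = R = 16.4 Ω
Branch 2 (series LC): Z₂ = j(X_L − X_C) = −j124 Ω
Parallel: Z = Z₁Z₂/(Z₁+Z₂), |Z| = 16.3 Ω, ∠Z = -7.56°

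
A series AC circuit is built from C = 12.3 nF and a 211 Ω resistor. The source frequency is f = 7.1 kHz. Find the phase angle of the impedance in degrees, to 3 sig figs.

-83.4°

ω = 2πf = 44610 rad/s
X_C = 1/(ωC) = 1820 Ω
Z = 211 − j1820 Ω
|Z| = √(211² + 1820²) = 1830 Ω
∠Z = arctan(-1820/211) = -83.4°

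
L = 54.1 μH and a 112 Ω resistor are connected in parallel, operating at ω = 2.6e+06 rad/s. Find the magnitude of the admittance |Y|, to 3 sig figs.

X_L = ωL = 141 Ω
Parallel: admittances add. Y = 1/R + 1/(jωL)
Y = (0.00893 − j0.00711) S
|Y| = 0.0114 S → |Z| = 1/|Y| = 87.6 Ω, ∠Z = −∠Y = 38.5°

11.4 mS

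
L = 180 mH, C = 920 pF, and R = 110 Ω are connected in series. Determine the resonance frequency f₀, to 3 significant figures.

ω₀ = 1/√(LC) = 1/√(0.18 × 9.2e-10) = 77710 rad/s
f₀ = ω₀/(2π) = 12.4 kHz

12.4 kHz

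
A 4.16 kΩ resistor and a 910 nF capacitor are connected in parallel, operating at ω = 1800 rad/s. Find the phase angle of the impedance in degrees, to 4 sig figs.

X_C = 1/(ωC) = 610.5 Ω
Parallel: admittances add. Y = 1/R + jωC
Y = (0.0002404 + j0.001638) S
|Y| = 0.001656 S → |Z| = 1/|Y| = 604.0 Ω, ∠Z = −∠Y = -81.65°

-81.65°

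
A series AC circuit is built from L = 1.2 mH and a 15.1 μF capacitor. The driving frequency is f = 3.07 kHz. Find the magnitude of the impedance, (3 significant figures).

19.7 Ω

ω = 2πf = 19290 rad/s
X_L = ωL = 23.1 Ω
X_C = 1/(ωC) = 3.43 Ω
Net reactance X = X_L − X_C = 19.7 Ω
Z = j19.7 Ω
|Z| = √(0² + 19.7²) = 19.7 Ω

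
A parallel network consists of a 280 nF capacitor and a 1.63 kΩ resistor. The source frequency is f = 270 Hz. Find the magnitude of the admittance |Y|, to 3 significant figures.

776 μS

ω = 2πf = 1696 rad/s
X_C = 1/(ωC) = 2110 Ω
Parallel: admittances add. Y = 1/R + jωC
Y = (0.000613 + j0.000475) S
|Y| = 0.000776 S → |Z| = 1/|Y| = 1290 Ω, ∠Z = −∠Y = -37.7°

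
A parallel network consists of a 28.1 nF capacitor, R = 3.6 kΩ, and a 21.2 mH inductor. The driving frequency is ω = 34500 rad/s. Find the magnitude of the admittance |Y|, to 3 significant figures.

485 μS

X_L = ωL = 731 Ω
X_C = 1/(ωC) = 1030 Ω
Parallel: admittances add. Y = 1/R + 1/(jωL) + jωC
Y = (0.000278 − j0.000398) S
|Y| = 0.000485 S → |Z| = 1/|Y| = 2060 Ω, ∠Z = −∠Y = 55.1°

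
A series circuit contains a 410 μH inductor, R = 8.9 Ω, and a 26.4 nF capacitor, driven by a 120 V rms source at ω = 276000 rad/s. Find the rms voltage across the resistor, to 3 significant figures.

41.6 V

X_L = ωL = 113 Ω
X_C = 1/(ωC) = 137 Ω
Net reactance X = X_L − X_C = -24.1 Ω
Z = 8.90 − j24.1 Ω
|Z| = √(8.90² + 24.1²) = 25.7 Ω
I = V/|Z| = 4.67 A
V_R = I·|Z_R| = 4.67 × 8.90 = 41.6 V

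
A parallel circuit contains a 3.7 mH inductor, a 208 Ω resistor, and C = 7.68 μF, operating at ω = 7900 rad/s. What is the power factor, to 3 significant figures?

0.179

X_L = ωL = 29.2 Ω
X_C = 1/(ωC) = 16.5 Ω
Parallel: admittances add. Y = 1/R + 1/(jωL) + jωC
Y = (0.00481 + j0.0265) S
|Y| = 0.0269 S → |Z| = 1/|Y| = 37.2 Ω, ∠Z = −∠Y = -79.7°
cos φ = cos(-79.7°) = 0.179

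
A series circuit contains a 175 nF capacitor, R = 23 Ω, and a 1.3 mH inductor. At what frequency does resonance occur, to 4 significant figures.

10.55 kHz

ω₀ = 1/√(LC) = 1/√(0.0013 × 1.75e-07) = 66300 rad/s
f₀ = ω₀/(2π) = 10.55 kHz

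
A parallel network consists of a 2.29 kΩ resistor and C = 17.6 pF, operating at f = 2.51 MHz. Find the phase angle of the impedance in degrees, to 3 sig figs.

-32.4°

ω = 2πf = 1.577e+07 rad/s
X_C = 1/(ωC) = 3600 Ω
Parallel: admittances add. Y = 1/R + jωC
Y = (0.000437 + j0.000278) S
|Y| = 0.000517 S → |Z| = 1/|Y| = 1930 Ω, ∠Z = −∠Y = -32.4°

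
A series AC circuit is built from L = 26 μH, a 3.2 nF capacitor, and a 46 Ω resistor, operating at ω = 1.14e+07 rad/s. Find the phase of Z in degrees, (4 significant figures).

X_L = ωL = 296.4 Ω
X_C = 1/(ωC) = 27.41 Ω
Net reactance X = X_L − X_C = 269.0 Ω
Z = 46.00 + j269.0 Ω
|Z| = √(46.00² + 269.0²) = 272.9 Ω
∠Z = arctan(269.0/46.00) = 80.30°

80.30°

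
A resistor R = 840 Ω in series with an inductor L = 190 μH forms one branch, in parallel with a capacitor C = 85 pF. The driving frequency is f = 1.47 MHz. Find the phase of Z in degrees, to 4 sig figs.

-55.38°

ω = 2πf = 9.236e+06 rad/s
X_L = ωL = 1755 Ω
X_C = 1/(ωC) = 1274 Ω
Branch 1 (R+jX_L): Z₁ = 840.0 + j1755 Ω, |Z₁| = 1946 Ω
Branch 2 (−jX_C): Z₂ = −j1274 Ω
Parallel: Z = Z₁Z₂/(Z₁+Z₂), |Z| = 2560 Ω, ∠Z = -55.38°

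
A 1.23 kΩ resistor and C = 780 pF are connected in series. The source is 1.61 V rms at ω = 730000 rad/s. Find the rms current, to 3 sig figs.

X_C = 1/(ωC) = 1760 Ω
Z = 1230 − j1760 Ω
|Z| = √(1230² + 1760²) = 2140 Ω
I = V/|Z| = 1.61/2140 = 751 μA

751 μA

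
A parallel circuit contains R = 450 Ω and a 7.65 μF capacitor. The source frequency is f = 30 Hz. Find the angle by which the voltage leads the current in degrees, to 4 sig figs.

ω = 2πf = 188.5 rad/s
X_C = 1/(ωC) = 693.5 Ω
Parallel: admittances add. Y = 1/R + jωC
Y = (0.002222 + j0.001442) S
|Y| = 0.002649 S → |Z| = 1/|Y| = 377.5 Ω, ∠Z = −∠Y = -32.98°

-32.98°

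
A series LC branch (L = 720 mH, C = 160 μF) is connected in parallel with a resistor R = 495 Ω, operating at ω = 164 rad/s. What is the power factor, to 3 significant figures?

X_L = ωL = 118 Ω
X_C = 1/(ωC) = 38.1 Ω
Branch 1: Z₁ = R = 495 Ω
Branch 2 (series LC): Z₂ = j(X_L − X_C) = j80.0 Ω
Parallel: Z = Z₁Z₂/(Z₁+Z₂), |Z| = 78.9 Ω, ∠Z = 80.8°
cos φ = cos(80.8°) = 0.159

0.159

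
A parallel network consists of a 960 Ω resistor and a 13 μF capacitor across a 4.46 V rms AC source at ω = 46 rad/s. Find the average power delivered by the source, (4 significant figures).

X_C = 1/(ωC) = 1672 Ω
Parallel: admittances add. Y = 1/R + jωC
Y = (0.001042 + j0.0005980) S
|Y| = 0.001201 S → |Z| = 1/|Y| = 832.6 Ω, ∠Z = −∠Y = -29.86°
I = V/|Z| = 5.357 mA
P = VI cos φ = 4.46 × 0.005357 × cos(-29.86°) = 20.72 mW

20.72 mW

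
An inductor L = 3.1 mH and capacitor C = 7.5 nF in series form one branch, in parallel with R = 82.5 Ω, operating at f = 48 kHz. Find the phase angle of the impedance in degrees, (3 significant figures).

9.50°

ω = 2πf = 301600 rad/s
X_L = ωL = 935 Ω
X_C = 1/(ωC) = 442 Ω
Branch 1: Z₁ = R = 82.5 Ω
Branch 2 (series LC): Z₂ = j(X_L − X_C) = j493 Ω
Parallel: Z = Z₁Z₂/(Z₁+Z₂), |Z| = 81.4 Ω, ∠Z = 9.50°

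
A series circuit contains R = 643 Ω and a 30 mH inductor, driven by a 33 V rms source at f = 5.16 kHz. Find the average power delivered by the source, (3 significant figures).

515 mW

ω = 2πf = 32420 rad/s
X_L = ωL = 973 Ω
Z = 643 + j973 Ω
|Z| = √(643² + 973²) = 1170 Ω
∠Z = arctan(973/643) = 56.5°
I = V/|Z| = 28.3 mA
P = VI cos φ = 33 × 0.0283 × cos(56.5°) = 515 mW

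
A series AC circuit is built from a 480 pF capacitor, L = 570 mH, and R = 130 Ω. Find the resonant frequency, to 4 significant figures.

ω₀ = 1/√(LC) = 1/√(0.57 × 4.8e-10) = 60460 rad/s
f₀ = ω₀/(2π) = 9.622 kHz

9.622 kHz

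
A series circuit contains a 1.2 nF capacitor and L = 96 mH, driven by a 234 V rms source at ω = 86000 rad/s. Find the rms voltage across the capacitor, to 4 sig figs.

X_L = ωL = 8256 Ω
X_C = 1/(ωC) = 9690 Ω
Net reactance X = X_L − X_C = -1434 Ω
Z = − j1434 Ω
|Z| = √(0² + 1434²) = 1434 Ω
I = V/|Z| = 163.2 mA
V_C = I·|Z_C| = 0.1632 × 9690 = 1581 V

1581 V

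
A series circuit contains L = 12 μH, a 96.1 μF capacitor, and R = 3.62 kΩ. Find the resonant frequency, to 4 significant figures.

ω₀ = 1/√(LC) = 1/√(1.2e-05 × 9.61e-05) = 29450 rad/s
f₀ = ω₀/(2π) = 4.687 kHz

4.687 kHz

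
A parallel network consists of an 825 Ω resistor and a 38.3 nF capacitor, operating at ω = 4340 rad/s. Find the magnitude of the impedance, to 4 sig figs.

817.4 Ω

X_C = 1/(ωC) = 6016 Ω
Parallel: admittances add. Y = 1/R + jωC
Y = (0.001212 + j0.0001662) S
|Y| = 0.001223 S → |Z| = 1/|Y| = 817.4 Ω, ∠Z = −∠Y = -7.808°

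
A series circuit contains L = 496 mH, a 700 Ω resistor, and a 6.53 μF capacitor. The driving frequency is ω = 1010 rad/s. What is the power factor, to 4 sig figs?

X_L = ωL = 501.0 Ω
X_C = 1/(ωC) = 151.6 Ω
Net reactance X = X_L − X_C = 349.3 Ω
Z = 700.0 + j349.3 Ω
|Z| = √(700.0² + 349.3²) = 782.3 Ω
∠Z = arctan(349.3/700.0) = 26.52°
cos φ = cos(26.52°) = 0.8948

0.8948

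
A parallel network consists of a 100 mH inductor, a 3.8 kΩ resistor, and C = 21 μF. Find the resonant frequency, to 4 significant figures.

ω₀ = 1/√(LC) = 1/√(0.1 × 2.1e-05) = 690.1 rad/s
f₀ = ω₀/(2π) = 109.8 Hz

109.8 Hz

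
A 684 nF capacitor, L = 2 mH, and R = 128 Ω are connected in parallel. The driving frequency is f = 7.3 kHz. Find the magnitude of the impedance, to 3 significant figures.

ω = 2πf = 45870 rad/s
X_L = ωL = 91.7 Ω
X_C = 1/(ωC) = 31.9 Ω
Parallel: admittances add. Y = 1/R + 1/(jωL) + jωC
Y = (0.00781 + j0.0205) S
|Y| = 0.0219 S → |Z| = 1/|Y| = 45.6 Ω, ∠Z = −∠Y = -69.1°

45.6 Ω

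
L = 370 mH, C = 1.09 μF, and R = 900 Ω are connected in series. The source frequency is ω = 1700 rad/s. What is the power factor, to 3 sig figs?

X_L = ωL = 629 Ω
X_C = 1/(ωC) = 540 Ω
Net reactance X = X_L − X_C = 89.3 Ω
Z = 900 + j89.3 Ω
|Z| = √(900² + 89.3²) = 904 Ω
∠Z = arctan(89.3/900) = 5.67°
cos φ = cos(5.67°) = 0.995

0.995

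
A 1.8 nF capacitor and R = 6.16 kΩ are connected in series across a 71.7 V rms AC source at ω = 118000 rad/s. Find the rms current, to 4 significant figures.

9.248 mA

X_C = 1/(ωC) = 4708 Ω
Z = 6160 − j4708 Ω
|Z| = √(6160² + 4708²) = 7753 Ω
I = V/|Z| = 71.7/7753 = 9.248 mA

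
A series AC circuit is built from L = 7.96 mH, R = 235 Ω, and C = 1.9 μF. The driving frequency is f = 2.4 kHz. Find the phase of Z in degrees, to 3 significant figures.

19.9°

ω = 2πf = 15080 rad/s
X_L = ωL = 120 Ω
X_C = 1/(ωC) = 34.9 Ω
Net reactance X = X_L − X_C = 85.1 Ω
Z = 235 + j85.1 Ω
|Z| = √(235² + 85.1²) = 250 Ω
∠Z = arctan(85.1/235) = 19.9°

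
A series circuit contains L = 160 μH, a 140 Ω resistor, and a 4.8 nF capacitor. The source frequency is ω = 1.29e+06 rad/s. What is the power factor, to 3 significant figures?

0.952

X_L = ωL = 206 Ω
X_C = 1/(ωC) = 161 Ω
Net reactance X = X_L − X_C = 44.9 Ω
Z = 140 + j44.9 Ω
|Z| = √(140² + 44.9²) = 147 Ω
∠Z = arctan(44.9/140) = 17.8°
cos φ = cos(17.8°) = 0.952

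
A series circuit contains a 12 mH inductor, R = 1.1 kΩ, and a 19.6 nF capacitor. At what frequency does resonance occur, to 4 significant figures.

10.38 kHz

ω₀ = 1/√(LC) = 1/√(0.012 × 1.96e-08) = 65210 rad/s
f₀ = ω₀/(2π) = 10.38 kHz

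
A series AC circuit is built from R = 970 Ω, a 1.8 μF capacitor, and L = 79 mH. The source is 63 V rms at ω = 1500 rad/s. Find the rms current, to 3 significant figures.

X_L = ωL = 118 Ω
X_C = 1/(ωC) = 370 Ω
Net reactance X = X_L − X_C = -252 Ω
Z = 970 − j252 Ω
|Z| = √(970² + 252²) = 1000 Ω
I = V/|Z| = 63/1000 = 62.9 mA

62.9 mA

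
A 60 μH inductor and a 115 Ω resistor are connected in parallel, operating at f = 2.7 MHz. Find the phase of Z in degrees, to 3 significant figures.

ω = 2πf = 1.696e+07 rad/s
X_L = ωL = 1020 Ω
Parallel: admittances add. Y = 1/R + 1/(jωL)
Y = (0.00870 − j0.000982) S
|Y| = 0.00875 S → |Z| = 1/|Y| = 114 Ω, ∠Z = −∠Y = 6.45°

6.45°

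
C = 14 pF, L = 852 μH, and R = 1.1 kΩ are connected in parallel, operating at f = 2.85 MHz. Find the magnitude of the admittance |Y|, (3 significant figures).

ω = 2πf = 1.791e+07 rad/s
X_L = ωL = 15300 Ω
X_C = 1/(ωC) = 3990 Ω
Parallel: admittances add. Y = 1/R + 1/(jωL) + jωC
Y = (0.000909 + j0.000185) S
|Y| = 0.000928 S → |Z| = 1/|Y| = 1080 Ω, ∠Z = −∠Y = -11.5°

928 μS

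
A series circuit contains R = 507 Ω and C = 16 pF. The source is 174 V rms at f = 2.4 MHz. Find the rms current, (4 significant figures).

41.67 mA

ω = 2πf = 1.508e+07 rad/s
X_C = 1/(ωC) = 4145 Ω
Z = 507.0 − j4145 Ω
|Z| = √(507.0² + 4145²) = 4176 Ω
I = V/|Z| = 174/4176 = 41.67 mA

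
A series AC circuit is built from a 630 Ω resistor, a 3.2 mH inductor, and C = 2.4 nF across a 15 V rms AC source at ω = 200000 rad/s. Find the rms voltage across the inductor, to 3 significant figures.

X_L = ωL = 640 Ω
X_C = 1/(ωC) = 2080 Ω
Net reactance X = X_L − X_C = -1440 Ω
Z = 630 − j1440 Ω
|Z| = √(630² + 1440²) = 1570 Ω
I = V/|Z| = 9.52 mA
V_L = I·|Z_L| = 0.00952 × 640 = 6.10 V

6.10 V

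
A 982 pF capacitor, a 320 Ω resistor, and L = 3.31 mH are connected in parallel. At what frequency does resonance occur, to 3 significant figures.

ω₀ = 1/√(LC) = 1/√(0.00331 × 9.82e-10) = 554700 rad/s
f₀ = ω₀/(2π) = 88.3 kHz

88.3 kHz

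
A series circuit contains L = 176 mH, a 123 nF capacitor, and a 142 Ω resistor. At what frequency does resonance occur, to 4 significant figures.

ω₀ = 1/√(LC) = 1/√(0.176 × 1.23e-07) = 6797 rad/s
f₀ = ω₀/(2π) = 1.082 kHz

1.082 kHz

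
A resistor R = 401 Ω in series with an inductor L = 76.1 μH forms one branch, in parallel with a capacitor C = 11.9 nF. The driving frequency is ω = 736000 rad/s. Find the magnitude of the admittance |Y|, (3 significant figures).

8.76 mS

X_L = ωL = 56.0 Ω
X_C = 1/(ωC) = 114 Ω
Branch 1 (R+jX_L): Z₁ = 401 + j56.0 Ω, |Z₁| = 405 Ω
Branch 2 (−jX_C): Z₂ = −j114 Ω
Parallel: Z = Z₁Z₂/(Z₁+Z₂), |Z| = 114 Ω, ∠Z = -73.8°
|Y| = 1/|Z| = 8.76 mS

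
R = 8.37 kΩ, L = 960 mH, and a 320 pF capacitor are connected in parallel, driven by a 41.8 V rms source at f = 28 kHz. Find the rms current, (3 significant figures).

5.42 mA

ω = 2πf = 175900 rad/s
X_L = ωL = 169000 Ω
X_C = 1/(ωC) = 17800 Ω
Parallel: admittances add. Y = 1/R + 1/(jωL) + jωC
Y = (0.000119 + j5.04e-05) S
|Y| = 0.000130 S → |Z| = 1/|Y| = 7710 Ω, ∠Z = −∠Y = -22.9°
I = V/|Z| = 41.8/7710 = 5.42 mA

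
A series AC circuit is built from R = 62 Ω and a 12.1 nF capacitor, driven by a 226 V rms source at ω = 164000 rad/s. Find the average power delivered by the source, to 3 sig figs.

12.3 W

X_C = 1/(ωC) = 504 Ω
Z = 62.0 − j504 Ω
|Z| = √(62.0² + 504²) = 508 Ω
∠Z = arctan(-504/62.0) = -83.0°
I = V/|Z| = 445 mA
P = VI cos φ = 226 × 0.445 × cos(-83.0°) = 12.3 W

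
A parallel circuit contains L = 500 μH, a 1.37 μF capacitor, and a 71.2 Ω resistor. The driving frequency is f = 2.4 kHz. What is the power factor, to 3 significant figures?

0.124

ω = 2πf = 15080 rad/s
X_L = ωL = 7.54 Ω
X_C = 1/(ωC) = 48.4 Ω
Parallel: admittances add. Y = 1/R + 1/(jωL) + jωC
Y = (0.0140 − j0.112) S
|Y| = 0.113 S → |Z| = 1/|Y| = 8.86 Ω, ∠Z = −∠Y = 82.9°
cos φ = cos(82.9°) = 0.124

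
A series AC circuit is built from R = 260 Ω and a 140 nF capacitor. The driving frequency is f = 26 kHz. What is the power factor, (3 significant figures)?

0.986

ω = 2πf = 163400 rad/s
X_C = 1/(ωC) = 43.7 Ω
Z = 260 − j43.7 Ω
|Z| = √(260² + 43.7²) = 264 Ω
∠Z = arctan(-43.7/260) = -9.55°
cos φ = cos(-9.55°) = 0.986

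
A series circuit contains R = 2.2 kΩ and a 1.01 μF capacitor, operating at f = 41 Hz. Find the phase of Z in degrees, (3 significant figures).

ω = 2πf = 257.6 rad/s
X_C = 1/(ωC) = 3840 Ω
Z = 2200 − j3840 Ω
|Z| = √(2200² + 3840²) = 4430 Ω
∠Z = arctan(-3840/2200) = -60.2°

-60.2°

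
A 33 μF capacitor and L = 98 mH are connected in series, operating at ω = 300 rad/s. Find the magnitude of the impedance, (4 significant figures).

X_L = ωL = 29.40 Ω
X_C = 1/(ωC) = 101.0 Ω
Net reactance X = X_L − X_C = -71.61 Ω
Z = − j71.61 Ω
|Z| = √(0² + 71.61²) = 71.61 Ω

71.61 Ω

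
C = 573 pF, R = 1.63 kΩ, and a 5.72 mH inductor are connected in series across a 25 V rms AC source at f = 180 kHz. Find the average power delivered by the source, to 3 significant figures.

ω = 2πf = 1.131e+06 rad/s
X_L = ωL = 6470 Ω
X_C = 1/(ωC) = 1540 Ω
Net reactance X = X_L − X_C = 4930 Ω
Z = 1630 + j4930 Ω
|Z| = √(1630² + 4930²) = 5190 Ω
∠Z = arctan(4930/1630) = 71.7°
I = V/|Z| = 4.82 mA
P = VI cos φ = 25 × 0.00482 × cos(71.7°) = 37.8 mW

37.8 mW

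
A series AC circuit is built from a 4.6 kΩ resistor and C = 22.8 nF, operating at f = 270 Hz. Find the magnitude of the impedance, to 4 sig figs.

26260 Ω

ω = 2πf = 1696 rad/s
X_C = 1/(ωC) = 25850 Ω
Z = 4600 − j25850 Ω
|Z| = √(4600² + 25850²) = 26260 Ω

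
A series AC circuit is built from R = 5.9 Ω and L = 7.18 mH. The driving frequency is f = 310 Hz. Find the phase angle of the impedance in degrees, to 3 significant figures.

ω = 2πf = 1948 rad/s
X_L = ωL = 14.0 Ω
Z = 5.90 + j14.0 Ω
|Z| = √(5.90² + 14.0²) = 15.2 Ω
∠Z = arctan(14.0/5.90) = 67.1°

67.1°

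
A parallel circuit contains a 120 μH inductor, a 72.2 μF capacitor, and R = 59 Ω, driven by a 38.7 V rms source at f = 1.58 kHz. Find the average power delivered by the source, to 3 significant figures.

25.4 W

ω = 2πf = 9927 rad/s
X_L = ωL = 1.19 Ω
X_C = 1/(ωC) = 1.40 Ω
Parallel: admittances add. Y = 1/R + 1/(jωL) + jωC
Y = (0.0169 − j0.123) S
|Y| = 0.124 S → |Z| = 1/|Y| = 8.08 Ω, ∠Z = −∠Y = 82.1°
I = V/|Z| = 4.79 A
P = VI cos φ = 38.7 × 4.79 × cos(82.1°) = 25.4 W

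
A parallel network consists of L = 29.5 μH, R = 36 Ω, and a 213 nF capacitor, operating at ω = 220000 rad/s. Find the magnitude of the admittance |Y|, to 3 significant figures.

X_L = ωL = 6.49 Ω
X_C = 1/(ωC) = 21.3 Ω
Parallel: admittances add. Y = 1/R + 1/(jωL) + jωC
Y = (0.0278 − j0.107) S
|Y| = 0.111 S → |Z| = 1/|Y| = 9.03 Ω, ∠Z = −∠Y = 75.5°

111 mS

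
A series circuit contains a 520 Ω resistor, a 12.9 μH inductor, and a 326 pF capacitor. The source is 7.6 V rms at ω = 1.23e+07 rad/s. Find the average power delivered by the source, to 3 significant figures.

108 mW

X_L = ωL = 159 Ω
X_C = 1/(ωC) = 249 Ω
Net reactance X = X_L − X_C = -90.7 Ω
Z = 520 − j90.7 Ω
|Z| = √(520² + 90.7²) = 528 Ω
∠Z = arctan(-90.7/520) = -9.90°
I = V/|Z| = 14.4 mA
P = VI cos φ = 7.6 × 0.0144 × cos(-9.90°) = 108 mW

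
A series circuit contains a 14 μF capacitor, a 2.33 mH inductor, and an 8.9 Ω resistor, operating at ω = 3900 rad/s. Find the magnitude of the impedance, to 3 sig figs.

X_L = ωL = 9.09 Ω
X_C = 1/(ωC) = 18.3 Ω
Net reactance X = X_L − X_C = -9.23 Ω
Z = 8.90 − j9.23 Ω
|Z| = √(8.90² + 9.23²) = 12.8 Ω

12.8 Ω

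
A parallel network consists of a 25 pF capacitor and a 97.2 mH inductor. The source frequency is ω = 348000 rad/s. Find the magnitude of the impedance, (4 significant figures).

47930 Ω

X_L = ωL = 33830 Ω
X_C = 1/(ωC) = 114900 Ω
Parallel: admittances add. Y = 1/(jωL) + jωC
Y = (0 − j2.086e-05) S
|Y| = 2.086e-05 S → |Z| = 1/|Y| = 47930 Ω, ∠Z = −∠Y = 90.00°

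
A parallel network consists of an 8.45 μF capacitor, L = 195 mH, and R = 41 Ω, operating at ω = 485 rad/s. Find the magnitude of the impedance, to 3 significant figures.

39.6 Ω

X_L = ωL = 94.6 Ω
X_C = 1/(ωC) = 244 Ω
Parallel: admittances add. Y = 1/R + 1/(jωL) + jωC
Y = (0.0244 − j0.00648) S
|Y| = 0.0252 S → |Z| = 1/|Y| = 39.6 Ω, ∠Z = −∠Y = 14.9°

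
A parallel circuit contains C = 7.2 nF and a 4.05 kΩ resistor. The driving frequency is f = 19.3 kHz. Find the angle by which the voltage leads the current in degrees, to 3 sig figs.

ω = 2πf = 121300 rad/s
X_C = 1/(ωC) = 1150 Ω
Parallel: admittances add. Y = 1/R + jωC
Y = (0.000247 + j0.000873) S
|Y| = 0.000907 S → |Z| = 1/|Y| = 1100 Ω, ∠Z = −∠Y = -74.2°

-74.2°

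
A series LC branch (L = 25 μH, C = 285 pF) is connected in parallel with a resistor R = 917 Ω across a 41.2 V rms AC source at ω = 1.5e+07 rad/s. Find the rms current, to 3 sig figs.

295 mA

X_L = ωL = 375 Ω
X_C = 1/(ωC) = 234 Ω
Branch 1: Z₁ = R = 917 Ω
Branch 2 (series LC): Z₂ = j(X_L − X_C) = j141 Ω
Parallel: Z = Z₁Z₂/(Z₁+Z₂), |Z| = 139 Ω, ∠Z = 81.3°
I = V/|Z| = 41.2/139 = 295 mA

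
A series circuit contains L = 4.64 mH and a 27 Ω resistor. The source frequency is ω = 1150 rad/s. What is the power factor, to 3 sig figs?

0.981

X_L = ωL = 5.34 Ω
Z = 27.0 + j5.34 Ω
|Z| = √(27.0² + 5.34²) = 27.5 Ω
∠Z = arctan(5.34/27.0) = 11.2°
cos φ = cos(11.2°) = 0.981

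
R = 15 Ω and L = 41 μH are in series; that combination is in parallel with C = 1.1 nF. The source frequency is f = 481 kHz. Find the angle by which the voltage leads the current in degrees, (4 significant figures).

ω = 2πf = 3.022e+06 rad/s
X_L = ωL = 123.9 Ω
X_C = 1/(ωC) = 300.8 Ω
Branch 1 (R+jX_L): Z₁ = 15.00 + j123.9 Ω, |Z₁| = 124.8 Ω
Branch 2 (−jX_C): Z₂ = −j300.8 Ω
Parallel: Z = Z₁Z₂/(Z₁+Z₂), |Z| = 211.5 Ω, ∠Z = 78.25°

78.25°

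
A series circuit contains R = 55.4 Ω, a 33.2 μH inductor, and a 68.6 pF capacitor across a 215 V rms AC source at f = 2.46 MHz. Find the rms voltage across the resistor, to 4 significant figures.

ω = 2πf = 1.546e+07 rad/s
X_L = ωL = 513.2 Ω
X_C = 1/(ωC) = 943.1 Ω
Net reactance X = X_L − X_C = -429.9 Ω
Z = 55.40 − j429.9 Ω
|Z| = √(55.40² + 429.9²) = 433.5 Ω
I = V/|Z| = 496.0 mA
V_R = I·|Z_R| = 0.4960 × 55.40 = 27.48 V

27.48 V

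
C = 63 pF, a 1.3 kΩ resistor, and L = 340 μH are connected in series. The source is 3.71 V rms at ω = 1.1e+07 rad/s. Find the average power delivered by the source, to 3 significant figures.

X_L = ωL = 3740 Ω
X_C = 1/(ωC) = 1440 Ω
Net reactance X = X_L − X_C = 2300 Ω
Z = 1300 + j2300 Ω
|Z| = √(1300² + 2300²) = 2640 Ω
∠Z = arctan(2300/1300) = 60.5°
I = V/|Z| = 1.41 mA
P = VI cos φ = 3.71 × 0.00141 × cos(60.5°) = 2.57 mW

2.57 mW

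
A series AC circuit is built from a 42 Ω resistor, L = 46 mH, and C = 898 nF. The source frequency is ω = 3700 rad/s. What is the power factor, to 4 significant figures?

X_L = ωL = 170.2 Ω
X_C = 1/(ωC) = 301.0 Ω
Net reactance X = X_L − X_C = -130.8 Ω
Z = 42.00 − j130.8 Ω
|Z| = √(42.00² + 130.8²) = 137.3 Ω
∠Z = arctan(-130.8/42.00) = -72.19°
cos φ = cos(-72.19°) = 0.3058

0.3058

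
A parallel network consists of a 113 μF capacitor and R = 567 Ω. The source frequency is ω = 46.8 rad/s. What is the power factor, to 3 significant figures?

X_C = 1/(ωC) = 189 Ω
Parallel: admittances add. Y = 1/R + jωC
Y = (0.00176 + j0.00529) S
|Y| = 0.00557 S → |Z| = 1/|Y| = 179 Ω, ∠Z = −∠Y = -71.6°
cos φ = cos(-71.6°) = 0.316

0.316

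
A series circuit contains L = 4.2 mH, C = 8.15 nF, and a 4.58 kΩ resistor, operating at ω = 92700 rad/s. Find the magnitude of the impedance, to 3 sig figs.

X_L = ωL = 389 Ω
X_C = 1/(ωC) = 1320 Ω
Net reactance X = X_L − X_C = -934 Ω
Z = 4580 − j934 Ω
|Z| = √(4580² + 934²) = 4670 Ω

4670 Ω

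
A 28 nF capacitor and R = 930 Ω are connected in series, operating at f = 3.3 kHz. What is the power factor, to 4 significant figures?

0.4751

ω = 2πf = 20730 rad/s
X_C = 1/(ωC) = 1722 Ω
Z = 930.0 − j1722 Ω
|Z| = √(930.0² + 1722²) = 1957 Ω
∠Z = arctan(-1722/930.0) = -61.63°
cos φ = cos(-61.63°) = 0.4751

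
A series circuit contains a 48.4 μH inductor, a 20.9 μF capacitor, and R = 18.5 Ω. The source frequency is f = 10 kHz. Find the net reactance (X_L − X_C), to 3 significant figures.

2.28 Ω

ω = 2πf = 62830 rad/s
X_L = ωL = 3.04 Ω
X_C = 1/(ωC) = 0.762 Ω
X = 3.04 − 0.762 = 2.28 Ω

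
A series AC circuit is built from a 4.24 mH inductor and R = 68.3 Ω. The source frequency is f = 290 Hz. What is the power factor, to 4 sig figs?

ω = 2πf = 1822 rad/s
X_L = ωL = 7.726 Ω
Z = 68.30 + j7.726 Ω
|Z| = √(68.30² + 7.726²) = 68.74 Ω
∠Z = arctan(7.726/68.30) = 6.454°
cos φ = cos(6.454°) = 0.9937

0.9937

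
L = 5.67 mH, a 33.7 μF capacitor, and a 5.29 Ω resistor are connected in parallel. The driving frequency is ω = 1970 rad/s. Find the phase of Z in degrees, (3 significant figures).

6.98°

X_L = ωL = 11.2 Ω
X_C = 1/(ωC) = 15.1 Ω
Parallel: admittances add. Y = 1/R + 1/(jωL) + jωC
Y = (0.189 − j0.0231) S
|Y| = 0.190 S → |Z| = 1/|Y| = 5.25 Ω, ∠Z = −∠Y = 6.98°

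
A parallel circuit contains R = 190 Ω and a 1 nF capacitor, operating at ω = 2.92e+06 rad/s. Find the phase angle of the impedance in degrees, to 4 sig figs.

X_C = 1/(ωC) = 342.5 Ω
Parallel: admittances add. Y = 1/R + jωC
Y = (0.005263 + j0.002920) S
|Y| = 0.006019 S → |Z| = 1/|Y| = 166.1 Ω, ∠Z = −∠Y = -29.02°

-29.02°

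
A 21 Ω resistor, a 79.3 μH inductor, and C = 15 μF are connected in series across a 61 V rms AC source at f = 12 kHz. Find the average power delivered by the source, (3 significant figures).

167 W

ω = 2πf = 75400 rad/s
X_L = ωL = 5.98 Ω
X_C = 1/(ωC) = 0.884 Ω
Net reactance X = X_L − X_C = 5.09 Ω
Z = 21.0 + j5.09 Ω
|Z| = √(21.0² + 5.09²) = 21.6 Ω
∠Z = arctan(5.09/21.0) = 13.6°
I = V/|Z| = 2.82 A
P = VI cos φ = 61 × 2.82 × cos(13.6°) = 167 W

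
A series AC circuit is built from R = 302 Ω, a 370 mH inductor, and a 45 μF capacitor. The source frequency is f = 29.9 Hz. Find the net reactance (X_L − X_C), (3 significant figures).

ω = 2πf = 187.9 rad/s
X_L = ωL = 69.5 Ω
X_C = 1/(ωC) = 118 Ω
X = 69.5 − 118 = -48.8 Ω

-48.8 Ω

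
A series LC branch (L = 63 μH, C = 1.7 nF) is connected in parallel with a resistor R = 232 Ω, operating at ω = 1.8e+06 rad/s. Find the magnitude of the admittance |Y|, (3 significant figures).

X_L = ωL = 113 Ω
X_C = 1/(ωC) = 327 Ω
Branch 1: Z₁ = R = 232 Ω
Branch 2 (series LC): Z₂ = j(X_L − X_C) = −j213 Ω
Parallel: Z = Z₁Z₂/(Z₁+Z₂), |Z| = 157 Ω, ∠Z = -47.4°
|Y| = 1/|Z| = 6.37 mS

6.37 mS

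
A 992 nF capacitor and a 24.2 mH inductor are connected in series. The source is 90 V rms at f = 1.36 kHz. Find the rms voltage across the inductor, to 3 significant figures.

ω = 2πf = 8545 rad/s
X_L = ωL = 207 Ω
X_C = 1/(ωC) = 118 Ω
Net reactance X = X_L − X_C = 88.8 Ω
Z = j88.8 Ω
|Z| = √(0² + 88.8²) = 88.8 Ω
I = V/|Z| = 1.01 A
V_L = I·|Z_L| = 1.01 × 207 = 210 V

210 V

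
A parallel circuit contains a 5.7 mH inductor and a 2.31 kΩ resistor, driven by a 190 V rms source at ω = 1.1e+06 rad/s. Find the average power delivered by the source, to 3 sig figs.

15.6 W

X_L = ωL = 6270 Ω
Parallel: admittances add. Y = 1/R + 1/(jωL)
Y = (0.000433 − j0.000159) S
|Y| = 0.000461 S → |Z| = 1/|Y| = 2170 Ω, ∠Z = −∠Y = 20.2°
I = V/|Z| = 87.7 mA
P = VI cos φ = 190 × 0.0877 × cos(20.2°) = 15.6 W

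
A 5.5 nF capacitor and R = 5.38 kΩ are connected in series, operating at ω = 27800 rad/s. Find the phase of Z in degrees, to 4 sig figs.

X_C = 1/(ωC) = 6540 Ω
Z = 5380 − j6540 Ω
|Z| = √(5380² + 6540²) = 8469 Ω
∠Z = arctan(-6540/5380) = -50.56°

-50.56°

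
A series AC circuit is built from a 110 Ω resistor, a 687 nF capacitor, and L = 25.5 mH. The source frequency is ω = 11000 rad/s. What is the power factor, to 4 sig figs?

0.5961

X_L = ωL = 280.5 Ω
X_C = 1/(ωC) = 132.3 Ω
Net reactance X = X_L − X_C = 148.2 Ω
Z = 110.0 + j148.2 Ω
|Z| = √(110.0² + 148.2²) = 184.5 Ω
∠Z = arctan(148.2/110.0) = 53.41°
cos φ = cos(53.41°) = 0.5961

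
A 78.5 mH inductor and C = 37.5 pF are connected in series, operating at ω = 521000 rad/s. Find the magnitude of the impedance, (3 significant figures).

X_L = ωL = 40900 Ω
X_C = 1/(ωC) = 51200 Ω
Net reactance X = X_L − X_C = -10300 Ω
Z = − j10300 Ω
|Z| = √(0² + 10300²) = 10300 Ω

10300 Ω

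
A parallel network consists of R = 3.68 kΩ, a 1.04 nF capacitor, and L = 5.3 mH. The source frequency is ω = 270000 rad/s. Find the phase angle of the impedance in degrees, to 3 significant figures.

57.0°

X_L = ωL = 1430 Ω
X_C = 1/(ωC) = 3560 Ω
Parallel: admittances add. Y = 1/R + 1/(jωL) + jωC
Y = (0.000272 − j0.000418) S
|Y| = 0.000499 S → |Z| = 1/|Y| = 2010 Ω, ∠Z = −∠Y = 57.0°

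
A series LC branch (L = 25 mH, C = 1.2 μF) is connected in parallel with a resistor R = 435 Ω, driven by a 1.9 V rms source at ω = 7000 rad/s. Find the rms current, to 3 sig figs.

34.2 mA

X_L = ωL = 175 Ω
X_C = 1/(ωC) = 119 Ω
Branch 1: Z₁ = R = 435 Ω
Branch 2 (series LC): Z₂ = j(X_L − X_C) = j56.0 Ω
Parallel: Z = Z₁Z₂/(Z₁+Z₂), |Z| = 55.5 Ω, ∠Z = 82.7°
I = V/|Z| = 1.9/55.5 = 34.2 mA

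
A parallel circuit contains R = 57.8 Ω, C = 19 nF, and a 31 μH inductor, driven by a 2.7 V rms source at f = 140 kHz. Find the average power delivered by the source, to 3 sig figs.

ω = 2πf = 879600 rad/s
X_L = ωL = 27.3 Ω
X_C = 1/(ωC) = 59.8 Ω
Parallel: admittances add. Y = 1/R + 1/(jωL) + jωC
Y = (0.0173 − j0.0200) S
|Y| = 0.0264 S → |Z| = 1/|Y| = 37.9 Ω, ∠Z = −∠Y = 49.1°
I = V/|Z| = 71.3 mA
P = VI cos φ = 2.7 × 0.0713 × cos(49.1°) = 126 mW

126 mW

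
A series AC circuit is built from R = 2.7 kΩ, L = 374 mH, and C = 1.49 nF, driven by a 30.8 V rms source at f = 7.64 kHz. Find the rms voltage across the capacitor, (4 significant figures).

ω = 2πf = 48000 rad/s
X_L = ωL = 17950 Ω
X_C = 1/(ωC) = 13980 Ω
Net reactance X = X_L − X_C = 3972 Ω
Z = 2700 + j3972 Ω
|Z| = √(2700² + 3972²) = 4803 Ω
I = V/|Z| = 6.413 mA
V_C = I·|Z_C| = 0.006413 × 13980 = 89.66 V

89.66 V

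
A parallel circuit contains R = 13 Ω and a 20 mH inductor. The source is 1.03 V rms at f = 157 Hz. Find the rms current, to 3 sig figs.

ω = 2πf = 986.5 rad/s
X_L = ωL = 19.7 Ω
Parallel: admittances add. Y = 1/R + 1/(jωL)
Y = (0.0769 − j0.0507) S
|Y| = 0.0921 S → |Z| = 1/|Y| = 10.9 Ω, ∠Z = −∠Y = 33.4°
I = V/|Z| = 1.03/10.9 = 94.9 mA

94.9 mA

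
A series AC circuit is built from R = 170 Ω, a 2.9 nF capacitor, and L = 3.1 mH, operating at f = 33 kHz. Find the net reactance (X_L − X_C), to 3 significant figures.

-1020 Ω

ω = 2πf = 207300 rad/s
X_L = ωL = 643 Ω
X_C = 1/(ωC) = 1660 Ω
X = 643 − 1660 = -1020 Ω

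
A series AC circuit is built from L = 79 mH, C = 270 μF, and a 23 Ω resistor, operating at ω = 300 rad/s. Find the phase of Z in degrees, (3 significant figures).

26.3°

X_L = ωL = 23.7 Ω
X_C = 1/(ωC) = 12.3 Ω
Net reactance X = X_L − X_C = 11.4 Ω
Z = 23.0 + j11.4 Ω
|Z| = √(23.0² + 11.4²) = 25.6 Ω
∠Z = arctan(11.4/23.0) = 26.3°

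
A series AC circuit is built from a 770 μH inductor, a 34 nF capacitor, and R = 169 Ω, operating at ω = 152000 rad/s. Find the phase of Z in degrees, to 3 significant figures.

X_L = ωL = 117 Ω
X_C = 1/(ωC) = 193 Ω
Net reactance X = X_L − X_C = -76.5 Ω
Z = 169 − j76.5 Ω
|Z| = √(169² + 76.5²) = 185 Ω
∠Z = arctan(-76.5/169) = -24.3°

-24.3°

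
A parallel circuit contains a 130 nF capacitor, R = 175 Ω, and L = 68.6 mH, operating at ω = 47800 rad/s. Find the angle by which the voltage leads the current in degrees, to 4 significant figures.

-45.96°

X_L = ωL = 3279 Ω
X_C = 1/(ωC) = 160.9 Ω
Parallel: admittances add. Y = 1/R + 1/(jωL) + jωC
Y = (0.005714 + j0.005909) S
|Y| = 0.008220 S → |Z| = 1/|Y| = 121.7 Ω, ∠Z = −∠Y = -45.96°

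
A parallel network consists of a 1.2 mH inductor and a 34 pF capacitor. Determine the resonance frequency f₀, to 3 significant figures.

ω₀ = 1/√(LC) = 1/√(0.0012 × 3.4e-11) = 4.951e+06 rad/s
f₀ = ω₀/(2π) = 788 kHz

788 kHz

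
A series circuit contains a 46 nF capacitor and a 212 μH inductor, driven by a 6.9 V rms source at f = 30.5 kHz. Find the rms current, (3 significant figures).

94.8 mA

ω = 2πf = 191600 rad/s
X_L = ωL = 40.6 Ω
X_C = 1/(ωC) = 113 Ω
Net reactance X = X_L − X_C = -72.8 Ω
Z = − j72.8 Ω
|Z| = √(0² + 72.8²) = 72.8 Ω
I = V/|Z| = 6.9/72.8 = 94.8 mA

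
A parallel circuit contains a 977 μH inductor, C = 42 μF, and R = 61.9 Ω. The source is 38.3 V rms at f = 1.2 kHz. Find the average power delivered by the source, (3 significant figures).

ω = 2πf = 7540 rad/s
X_L = ωL = 7.37 Ω
X_C = 1/(ωC) = 3.16 Ω
Parallel: admittances add. Y = 1/R + 1/(jωL) + jωC
Y = (0.0162 + j0.181) S
|Y| = 0.182 S → |Z| = 1/|Y| = 5.51 Ω, ∠Z = −∠Y = -84.9°
I = V/|Z| = 6.96 A
P = VI cos φ = 38.3 × 6.96 × cos(-84.9°) = 23.7 W

23.7 W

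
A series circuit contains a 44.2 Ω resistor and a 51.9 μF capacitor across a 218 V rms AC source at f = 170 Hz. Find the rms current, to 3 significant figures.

4.57 A

ω = 2πf = 1068 rad/s
X_C = 1/(ωC) = 18.0 Ω
Z = 44.2 − j18.0 Ω
|Z| = √(44.2² + 18.0²) = 47.7 Ω
I = V/|Z| = 218/47.7 = 4.57 A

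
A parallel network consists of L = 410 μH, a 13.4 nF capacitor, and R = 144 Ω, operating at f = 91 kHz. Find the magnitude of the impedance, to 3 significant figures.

ω = 2πf = 571800 rad/s
X_L = ωL = 234 Ω
X_C = 1/(ωC) = 131 Ω
Parallel: admittances add. Y = 1/R + 1/(jωL) + jωC
Y = (0.00694 + j0.00340) S
|Y| = 0.00773 S → |Z| = 1/|Y| = 129 Ω, ∠Z = −∠Y = -26.1°

129 Ω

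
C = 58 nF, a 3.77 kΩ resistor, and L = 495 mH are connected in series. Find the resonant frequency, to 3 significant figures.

939 Hz

ω₀ = 1/√(LC) = 1/√(0.495 × 5.8e-08) = 5902 rad/s
f₀ = ω₀/(2π) = 939 Hz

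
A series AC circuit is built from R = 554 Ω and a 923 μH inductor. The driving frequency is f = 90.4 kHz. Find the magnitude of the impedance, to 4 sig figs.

ω = 2πf = 568000 rad/s
X_L = ωL = 524.3 Ω
Z = 554.0 + j524.3 Ω
|Z| = √(554.0² + 524.3²) = 762.7 Ω

762.7 Ω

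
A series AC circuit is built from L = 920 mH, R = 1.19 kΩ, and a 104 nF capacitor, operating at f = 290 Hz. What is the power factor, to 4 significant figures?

0.3138

ω = 2πf = 1822 rad/s
X_L = ωL = 1676 Ω
X_C = 1/(ωC) = 5277 Ω
Net reactance X = X_L − X_C = -3601 Ω
Z = 1190 − j3601 Ω
|Z| = √(1190² + 3601²) = 3792 Ω
∠Z = arctan(-3601/1190) = -71.71°
cos φ = cos(-71.71°) = 0.3138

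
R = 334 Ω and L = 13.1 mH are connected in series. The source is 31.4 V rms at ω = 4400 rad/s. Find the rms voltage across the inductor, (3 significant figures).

5.34 V

X_L = ωL = 57.6 Ω
Z = 334 + j57.6 Ω
|Z| = √(334² + 57.6²) = 339 Ω
I = V/|Z| = 92.6 mA
V_L = I·|Z_L| = 0.0926 × 57.6 = 5.34 V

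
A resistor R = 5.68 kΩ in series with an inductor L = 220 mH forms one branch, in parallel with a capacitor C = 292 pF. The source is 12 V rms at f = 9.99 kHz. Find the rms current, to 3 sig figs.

606 μA

ω = 2πf = 62770 rad/s
X_L = ωL = 13800 Ω
X_C = 1/(ωC) = 54600 Ω
Branch 1 (R+jX_L): Z₁ = 5680 + j13800 Ω, |Z₁| = 14900 Ω
Branch 2 (−jX_C): Z₂ = −j54600 Ω
Parallel: Z = Z₁Z₂/(Z₁+Z₂), |Z| = 19800 Ω, ∠Z = 59.7°
I = V/|Z| = 12/19800 = 606 μA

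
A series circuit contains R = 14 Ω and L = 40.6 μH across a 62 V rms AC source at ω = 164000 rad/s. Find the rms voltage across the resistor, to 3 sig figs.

X_L = ωL = 6.66 Ω
Z = 14.0 + j6.66 Ω
|Z| = √(14.0² + 6.66²) = 15.5 Ω
I = V/|Z| = 4.00 A
V_R = I·|Z_R| = 4.00 × 14.0 = 56.0 V

56.0 V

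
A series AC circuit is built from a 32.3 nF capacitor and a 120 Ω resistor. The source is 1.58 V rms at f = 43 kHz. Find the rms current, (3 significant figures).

9.52 mA

ω = 2πf = 270200 rad/s
X_C = 1/(ωC) = 115 Ω
Z = 120 − j115 Ω
|Z| = √(120² + 115²) = 166 Ω
I = V/|Z| = 1.58/166 = 9.52 mA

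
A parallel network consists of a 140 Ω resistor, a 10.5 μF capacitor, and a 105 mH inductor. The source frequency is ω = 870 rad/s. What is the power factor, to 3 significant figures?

X_L = ωL = 91.3 Ω
X_C = 1/(ωC) = 109 Ω
Parallel: admittances add. Y = 1/R + 1/(jωL) + jωC
Y = (0.00714 − j0.00181) S
|Y| = 0.00737 S → |Z| = 1/|Y| = 136 Ω, ∠Z = −∠Y = 14.2°
cos φ = cos(14.2°) = 0.969

0.969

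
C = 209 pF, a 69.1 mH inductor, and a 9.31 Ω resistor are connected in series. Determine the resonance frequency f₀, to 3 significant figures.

41.9 kHz

ω₀ = 1/√(LC) = 1/√(0.0691 × 2.09e-10) = 263100 rad/s
f₀ = ω₀/(2π) = 41.9 kHz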